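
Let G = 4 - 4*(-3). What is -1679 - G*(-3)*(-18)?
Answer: -2543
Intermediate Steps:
G = 16 (G = 4 + 12 = 16)
-1679 - G*(-3)*(-18) = -1679 - 16*(-3)*(-18) = -1679 - (-48)*(-18) = -1679 - 1*864 = -1679 - 864 = -2543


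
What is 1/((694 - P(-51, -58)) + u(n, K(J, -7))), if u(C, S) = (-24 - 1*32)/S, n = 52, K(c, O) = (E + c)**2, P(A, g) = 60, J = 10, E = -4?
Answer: 9/5692 ≈ 0.0015812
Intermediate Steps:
K(c, O) = (-4 + c)**2
u(C, S) = -56/S (u(C, S) = (-24 - 32)/S = -56/S)
1/((694 - P(-51, -58)) + u(n, K(J, -7))) = 1/((694 - 1*60) - 56/(-4 + 10)**2) = 1/((694 - 60) - 56/(6**2)) = 1/(634 - 56/36) = 1/(634 - 56*1/36) = 1/(634 - 14/9) = 1/(5692/9) = 9/5692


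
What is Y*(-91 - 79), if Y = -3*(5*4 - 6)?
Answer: 7140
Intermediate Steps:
Y = -42 (Y = -3*(20 - 6) = -3*14 = -42)
Y*(-91 - 79) = -42*(-91 - 79) = -42*(-170) = 7140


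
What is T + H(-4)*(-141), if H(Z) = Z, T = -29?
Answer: 535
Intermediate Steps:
T + H(-4)*(-141) = -29 - 4*(-141) = -29 + 564 = 535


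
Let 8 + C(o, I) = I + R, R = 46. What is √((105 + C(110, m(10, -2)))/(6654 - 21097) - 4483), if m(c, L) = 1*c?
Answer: I*√935157126046/14443 ≈ 66.955*I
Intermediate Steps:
m(c, L) = c
C(o, I) = 38 + I (C(o, I) = -8 + (I + 46) = -8 + (46 + I) = 38 + I)
√((105 + C(110, m(10, -2)))/(6654 - 21097) - 4483) = √((105 + (38 + 10))/(6654 - 21097) - 4483) = √((105 + 48)/(-14443) - 4483) = √(153*(-1/14443) - 4483) = √(-153/14443 - 4483) = √(-64748122/14443) = I*√935157126046/14443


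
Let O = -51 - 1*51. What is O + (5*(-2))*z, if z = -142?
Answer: 1318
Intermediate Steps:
O = -102 (O = -51 - 51 = -102)
O + (5*(-2))*z = -102 + (5*(-2))*(-142) = -102 - 10*(-142) = -102 + 1420 = 1318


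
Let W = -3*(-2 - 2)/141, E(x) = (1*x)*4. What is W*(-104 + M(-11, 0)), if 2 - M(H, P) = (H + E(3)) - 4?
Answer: -396/47 ≈ -8.4255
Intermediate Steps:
E(x) = 4*x (E(x) = x*4 = 4*x)
W = 4/47 (W = -3*(-4)*(1/141) = 12*(1/141) = 4/47 ≈ 0.085106)
M(H, P) = -6 - H (M(H, P) = 2 - ((H + 4*3) - 4) = 2 - ((H + 12) - 4) = 2 - ((12 + H) - 4) = 2 - (8 + H) = 2 + (-8 - H) = -6 - H)
W*(-104 + M(-11, 0)) = 4*(-104 + (-6 - 1*(-11)))/47 = 4*(-104 + (-6 + 11))/47 = 4*(-104 + 5)/47 = (4/47)*(-99) = -396/47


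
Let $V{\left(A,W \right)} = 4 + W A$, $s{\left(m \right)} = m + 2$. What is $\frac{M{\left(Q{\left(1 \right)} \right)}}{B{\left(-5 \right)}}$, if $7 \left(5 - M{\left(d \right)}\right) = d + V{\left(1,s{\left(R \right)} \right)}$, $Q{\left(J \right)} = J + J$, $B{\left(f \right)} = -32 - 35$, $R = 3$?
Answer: $- \frac{24}{469} \approx -0.051173$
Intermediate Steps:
$s{\left(m \right)} = 2 + m$
$V{\left(A,W \right)} = 4 + A W$
$B{\left(f \right)} = -67$ ($B{\left(f \right)} = -32 - 35 = -67$)
$Q{\left(J \right)} = 2 J$
$M{\left(d \right)} = \frac{26}{7} - \frac{d}{7}$ ($M{\left(d \right)} = 5 - \frac{d + \left(4 + 1 \left(2 + 3\right)\right)}{7} = 5 - \frac{d + \left(4 + 1 \cdot 5\right)}{7} = 5 - \frac{d + \left(4 + 5\right)}{7} = 5 - \frac{d + 9}{7} = 5 - \frac{9 + d}{7} = 5 - \left(\frac{9}{7} + \frac{d}{7}\right) = \frac{26}{7} - \frac{d}{7}$)
$\frac{M{\left(Q{\left(1 \right)} \right)}}{B{\left(-5 \right)}} = \frac{\frac{26}{7} - \frac{2 \cdot 1}{7}}{-67} = \left(\frac{26}{7} - \frac{2}{7}\right) \left(- \frac{1}{67}\right) = \frac{24}{7} \left(- \frac{1}{67}\right) = - \frac{24}{469}$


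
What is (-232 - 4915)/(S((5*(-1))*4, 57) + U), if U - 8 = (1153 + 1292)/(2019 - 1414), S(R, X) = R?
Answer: 622787/963 ≈ 646.72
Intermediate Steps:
U = 1457/121 (U = 8 + (1153 + 1292)/(2019 - 1414) = 8 + 2445/605 = 8 + 2445*(1/605) = 8 + 489/121 = 1457/121 ≈ 12.041)
(-232 - 4915)/(S((5*(-1))*4, 57) + U) = (-232 - 4915)/((5*(-1))*4 + 1457/121) = -5147/(-5*4 + 1457/121) = -5147/(-20 + 1457/121) = -5147/(-963/121) = -5147*(-121/963) = 622787/963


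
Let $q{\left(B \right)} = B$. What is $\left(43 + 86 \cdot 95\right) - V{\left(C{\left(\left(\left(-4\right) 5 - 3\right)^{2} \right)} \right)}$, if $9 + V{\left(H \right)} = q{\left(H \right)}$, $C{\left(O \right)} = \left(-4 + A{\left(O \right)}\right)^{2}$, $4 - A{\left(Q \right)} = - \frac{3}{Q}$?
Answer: $\frac{2300852693}{279841} \approx 8222.0$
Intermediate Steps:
$A{\left(Q \right)} = 4 + \frac{3}{Q}$ ($A{\left(Q \right)} = 4 - - \frac{3}{Q} = 4 + \frac{3}{Q}$)
$C{\left(O \right)} = \frac{9}{O^{2}}$ ($C{\left(O \right)} = \left(-4 + \left(4 + \frac{3}{O}\right)\right)^{2} = \left(\frac{3}{O}\right)^{2} = \frac{9}{O^{2}}$)
$V{\left(H \right)} = -9 + H$
$\left(43 + 86 \cdot 95\right) - V{\left(C{\left(\left(\left(-4\right) 5 - 3\right)^{2} \right)} \right)} = \left(43 + 86 \cdot 95\right) - \left(-9 + \frac{9}{\left(\left(-4\right) 5 - 3\right)^{4}}\right) = \left(43 + 8170\right) - \left(-9 + \frac{9}{\left(-20 - 3\right)^{4}}\right) = 8213 - \left(-9 + \frac{9}{279841}\right) = 8213 - - \frac{2518560}{279841} = 8213 + \frac{2518560}{279841} = \frac{2300852693}{279841}$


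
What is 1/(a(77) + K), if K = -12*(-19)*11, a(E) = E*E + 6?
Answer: 1/8443 ≈ 0.00011844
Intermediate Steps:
a(E) = 6 + E² (a(E) = E² + 6 = 6 + E²)
K = 2508 (K = 228*11 = 2508)
1/(a(77) + K) = 1/((6 + 77²) + 2508) = 1/((6 + 5929) + 2508) = 1/(5935 + 2508) = 1/8443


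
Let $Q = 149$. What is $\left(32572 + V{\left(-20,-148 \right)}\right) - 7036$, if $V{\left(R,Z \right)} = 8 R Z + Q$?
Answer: $49365$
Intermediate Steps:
$V{\left(R,Z \right)} = 149 + 8 R Z$ ($V{\left(R,Z \right)} = 8 R Z + 149 = 149 + 8 R Z$)
$\left(32572 + V{\left(-20,-148 \right)}\right) - 7036 = \left(32572 + \left(149 + 8 \left(-20\right) \left(-148\right)\right)\right) - 7036 = \left(32572 + \left(149 + 23680\right)\right) - 7036 = \left(32572 + 23829\right) - 7036 = 56401 - 7036 = 49365$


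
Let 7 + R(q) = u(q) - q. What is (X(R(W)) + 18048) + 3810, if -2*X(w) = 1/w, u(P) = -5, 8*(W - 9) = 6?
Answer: 1901648/87 ≈ 21858.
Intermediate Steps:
W = 39/4 (W = 9 + (⅛)*6 = 9 + ¾ = 39/4 ≈ 9.7500)
R(q) = -12 - q (R(q) = -7 + (-5 - q) = -12 - q)
X(w) = -1/(2*w)
(X(R(W)) + 18048) + 3810 = (-1/(2*(-12 - 1*39/4)) + 18048) + 3810 = (-1/(2*(-12 - 39/4)) + 18048) + 3810 = (-1/(2*(-87/4)) + 18048) + 3810 = (-½*(-4/87) + 18048) + 3810 = (2/87 + 18048) + 3810 = 1570178/87 + 3810 = 1901648/87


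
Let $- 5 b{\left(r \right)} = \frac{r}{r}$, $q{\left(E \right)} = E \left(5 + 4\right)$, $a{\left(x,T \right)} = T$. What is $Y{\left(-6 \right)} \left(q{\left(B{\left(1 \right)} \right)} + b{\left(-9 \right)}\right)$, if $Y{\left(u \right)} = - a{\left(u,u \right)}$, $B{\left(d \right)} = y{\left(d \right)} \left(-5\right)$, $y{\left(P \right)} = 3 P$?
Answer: $- \frac{4056}{5} \approx -811.2$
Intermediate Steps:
$B{\left(d \right)} = - 15 d$ ($B{\left(d \right)} = 3 d \left(-5\right) = - 15 d$)
$q{\left(E \right)} = 9 E$ ($q{\left(E \right)} = E 9 = 9 E$)
$b{\left(r \right)} = - \frac{1}{5}$ ($b{\left(r \right)} = - \frac{r \frac{1}{r}}{5} = \left(- \frac{1}{5}\right) 1 = - \frac{1}{5}$)
$Y{\left(u \right)} = - u$
$Y{\left(-6 \right)} \left(q{\left(B{\left(1 \right)} \right)} + b{\left(-9 \right)}\right) = \left(-1\right) \left(-6\right) \left(9 \left(\left(-15\right) 1\right) - \frac{1}{5}\right) = 6 \left(9 \left(-15\right) - \frac{1}{5}\right) = 6 \left(-135 - \frac{1}{5}\right) = 6 \left(- \frac{676}{5}\right) = - \frac{4056}{5}$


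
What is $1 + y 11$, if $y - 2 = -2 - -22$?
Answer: $243$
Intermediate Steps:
$y = 22$ ($y = 2 - -20 = 2 + \left(-2 + 22\right) = 2 + 20 = 22$)
$1 + y 11 = 1 + 22 \cdot 11 = 1 + 242 = 243$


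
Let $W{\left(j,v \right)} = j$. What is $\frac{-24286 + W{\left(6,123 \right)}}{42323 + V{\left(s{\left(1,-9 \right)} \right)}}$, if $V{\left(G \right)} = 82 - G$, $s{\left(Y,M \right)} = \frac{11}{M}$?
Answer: $- \frac{27315}{47707} \approx -0.57256$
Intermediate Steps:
$\frac{-24286 + W{\left(6,123 \right)}}{42323 + V{\left(s{\left(1,-9 \right)} \right)}} = \frac{-24286 + 6}{42323 + \left(82 - \frac{11}{-9}\right)} = - \frac{24280}{42323 + \left(82 - 11 \left(- \frac{1}{9}\right)\right)} = - \frac{24280}{42323 + \left(82 - - \frac{11}{9}\right)} = - \frac{24280}{42323 + \left(82 + \frac{11}{9}\right)} = - \frac{24280}{42323 + \frac{749}{9}} = - \frac{24280}{\frac{381656}{9}} = \left(-24280\right) \frac{9}{381656} = - \frac{27315}{47707}$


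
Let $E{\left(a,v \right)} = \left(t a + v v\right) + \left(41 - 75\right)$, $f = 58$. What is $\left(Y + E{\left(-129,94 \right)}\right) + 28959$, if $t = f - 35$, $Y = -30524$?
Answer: $4270$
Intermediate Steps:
$t = 23$ ($t = 58 - 35 = 23$)
$E{\left(a,v \right)} = -34 + v^{2} + 23 a$ ($E{\left(a,v \right)} = \left(23 a + v v\right) + \left(41 - 75\right) = \left(23 a + v^{2}\right) - 34 = \left(v^{2} + 23 a\right) - 34 = -34 + v^{2} + 23 a$)
$\left(Y + E{\left(-129,94 \right)}\right) + 28959 = \left(-30524 + \left(-34 + 94^{2} + 23 \left(-129\right)\right)\right) + 28959 = \left(-30524 - -5835\right) + 28959 = \left(-30524 + 5835\right) + 28959 = -24689 + 28959 = 4270$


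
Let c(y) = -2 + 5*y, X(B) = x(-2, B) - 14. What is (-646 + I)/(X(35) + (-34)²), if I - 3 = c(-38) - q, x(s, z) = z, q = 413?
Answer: -1248/1177 ≈ -1.0603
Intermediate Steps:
X(B) = -14 + B (X(B) = B - 14 = -14 + B)
I = -602 (I = 3 + ((-2 + 5*(-38)) - 1*413) = 3 + ((-2 - 190) - 413) = 3 + (-192 - 413) = 3 - 605 = -602)
(-646 + I)/(X(35) + (-34)²) = (-646 - 602)/((-14 + 35) + (-34)²) = -1248/(21 + 1156) = -1248/1177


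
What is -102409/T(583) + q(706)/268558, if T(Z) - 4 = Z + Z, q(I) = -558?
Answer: -13751704541/157106430 ≈ -87.531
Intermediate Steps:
T(Z) = 4 + 2*Z (T(Z) = 4 + (Z + Z) = 4 + 2*Z)
-102409/T(583) + q(706)/268558 = -102409/(4 + 2*583) - 558/268558 = -102409/(4 + 1166) - 558*1/268558 = -102409/1170 - 279/134279 = -13751704541/157106430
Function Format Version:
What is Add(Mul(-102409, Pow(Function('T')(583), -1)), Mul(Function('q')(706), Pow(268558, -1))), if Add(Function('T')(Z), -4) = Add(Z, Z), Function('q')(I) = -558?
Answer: Rational(-13751704541, 157106430) ≈ -87.531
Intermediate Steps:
Function('T')(Z) = Add(4, Mul(2, Z)) (Function('T')(Z) = Add(4, Add(Z, Z)) = Add(4, Mul(2, Z)))
Add(Mul(-102409, Pow(Function('T')(583), -1)), Mul(Function('q')(706), Pow(268558, -1))) = Add(Mul(-102409, Pow(Add(4, Mul(2, 583)), -1)), Mul(-558, Pow(268558, -1))) = Add(Mul(-102409, Pow(Add(4, 1166), -1)), Mul(-558, Rational(1, 268558))) = Add(Mul(-102409, Pow(1170, -1)), Rational(-279, 134279)) = Add(Mul(-102409, Rational(1, 1170)), Rational(-279, 134279)) = Add(Rational(-102409, 1170), Rational(-279, 134279)) = Rational(-13751704541, 157106430)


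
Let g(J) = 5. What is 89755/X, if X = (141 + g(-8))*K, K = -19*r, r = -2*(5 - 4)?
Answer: 89755/5548 ≈ 16.178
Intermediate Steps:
r = -2 (r = -2*1 = -2)
K = 38 (K = -19*(-2) = 38)
X = 5548 (X = (141 + 5)*38 = 146*38 = 5548)
89755/X = 89755/5548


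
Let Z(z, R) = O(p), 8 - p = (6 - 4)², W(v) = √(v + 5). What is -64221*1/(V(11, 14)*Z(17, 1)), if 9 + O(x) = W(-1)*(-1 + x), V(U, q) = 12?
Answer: 21407/12 ≈ 1783.9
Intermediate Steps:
W(v) = √(5 + v)
p = 4 (p = 8 - (6 - 4)² = 8 - 1*2² = 8 - 1*4 = 8 - 4 = 4)
O(x) = -11 + 2*x (O(x) = -9 + √(5 - 1)*(-1 + x) = -9 + √4*(-1 + x) = -9 + 2*(-1 + x) = -9 + (-2 + 2*x) = -11 + 2*x)
Z(z, R) = -3 (Z(z, R) = -11 + 2*4 = -11 + 8 = -3)
-64221*1/(V(11, 14)*Z(17, 1)) = -64221/((-3*12)) = -64221/(-36) = -64221*(-1/36) = 21407/12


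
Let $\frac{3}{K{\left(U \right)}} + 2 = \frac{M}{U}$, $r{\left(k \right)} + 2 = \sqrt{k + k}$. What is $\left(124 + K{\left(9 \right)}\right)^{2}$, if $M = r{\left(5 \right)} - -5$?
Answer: $\frac{137866463}{9245} - \frac{283554 \sqrt{10}}{9245} \approx 14816.0$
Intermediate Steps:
$r{\left(k \right)} = -2 + \sqrt{2} \sqrt{k}$ ($r{\left(k \right)} = -2 + \sqrt{k + k} = -2 + \sqrt{2 k} = -2 + \sqrt{2} \sqrt{k}$)
$M = 3 + \sqrt{10}$ ($M = \left(-2 + \sqrt{2} \sqrt{5}\right) - -5 = \left(-2 + \sqrt{10}\right) + 5 = 3 + \sqrt{10} \approx 6.1623$)
$K{\left(U \right)} = \frac{3}{-2 + \frac{3 + \sqrt{10}}{U}}$
$\left(124 + K{\left(9 \right)}\right)^{2} = \left(124 + 3 \cdot 9 \frac{1}{3 + \sqrt{10} - 18}\right)^{2} = \left(124 + 3 \cdot 9 \frac{1}{-15 + \sqrt{10}}\right)^{2} = \left(124 + \frac{27}{-15 + \sqrt{10}}\right)^{2}$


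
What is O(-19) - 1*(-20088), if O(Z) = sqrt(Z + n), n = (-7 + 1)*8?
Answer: 20088 + I*sqrt(67) ≈ 20088.0 + 8.1853*I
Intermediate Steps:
n = -48 (n = -6*8 = -48)
O(Z) = sqrt(-48 + Z) (O(Z) = sqrt(Z - 48) = sqrt(-48 + Z))
O(-19) - 1*(-20088) = sqrt(-48 - 19) - 1*(-20088) = sqrt(-67) + 20088 = I*sqrt(67) + 20088 = 20088 + I*sqrt(67)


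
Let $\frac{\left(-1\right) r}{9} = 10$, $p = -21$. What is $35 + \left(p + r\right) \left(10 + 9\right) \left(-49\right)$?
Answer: $103376$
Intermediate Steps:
$r = -90$ ($r = \left(-9\right) 10 = -90$)
$35 + \left(p + r\right) \left(10 + 9\right) \left(-49\right) = 35 + \left(-21 - 90\right) \left(10 + 9\right) \left(-49\right) = 35 + \left(-111\right) 19 \left(-49\right) = 35 - -103341 = 35 + 103341 = 103376$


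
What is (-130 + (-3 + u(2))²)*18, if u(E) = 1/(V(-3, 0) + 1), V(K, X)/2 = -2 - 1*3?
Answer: -19492/9 ≈ -2165.8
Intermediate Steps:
V(K, X) = -10 (V(K, X) = 2*(-2 - 1*3) = 2*(-2 - 3) = 2*(-5) = -10)
u(E) = -⅑ (u(E) = 1/(-10 + 1) = 1/(-9) = -⅑)
(-130 + (-3 + u(2))²)*18 = (-130 + (-3 - ⅑)²)*18 = (-130 + (-28/9)²)*18 = (-130 + 784/81)*18 = -9746/81*18 = -19492/9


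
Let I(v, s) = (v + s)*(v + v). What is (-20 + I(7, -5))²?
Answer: 64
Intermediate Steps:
I(v, s) = 2*v*(s + v) (I(v, s) = (s + v)*(2*v) = 2*v*(s + v))
(-20 + I(7, -5))² = (-20 + 2*7*(-5 + 7))² = (-20 + 2*7*2)² = (-20 + 28)² = 8² = 64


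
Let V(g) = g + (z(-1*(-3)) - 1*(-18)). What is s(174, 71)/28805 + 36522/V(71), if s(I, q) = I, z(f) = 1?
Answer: 11689243/28805 ≈ 405.81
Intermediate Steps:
V(g) = 19 + g (V(g) = g + (1 - 1*(-18)) = g + (1 + 18) = g + 19 = 19 + g)
s(174, 71)/28805 + 36522/V(71) = 174/28805 + 36522/(19 + 71) = 174*(1/28805) + 36522/90 = 174/28805 + 36522*(1/90) = 174/28805 + 2029/5 = 11689243/28805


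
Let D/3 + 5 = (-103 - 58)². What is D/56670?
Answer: 12958/9445 ≈ 1.3719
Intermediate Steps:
D = 77748 (D = -15 + 3*(-103 - 58)² = -15 + 3*(-161)² = -15 + 3*25921 = -15 + 77763 = 77748)
D/56670 = 77748/56670 = 77748*(1/56670) = 12958/9445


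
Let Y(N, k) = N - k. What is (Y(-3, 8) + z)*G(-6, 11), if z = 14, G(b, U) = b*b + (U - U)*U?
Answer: 108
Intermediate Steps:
G(b, U) = b² (G(b, U) = b² + 0*U = b² + 0 = b²)
(Y(-3, 8) + z)*G(-6, 11) = ((-3 - 1*8) + 14)*(-6)² = ((-3 - 8) + 14)*36 = (-11 + 14)*36 = 3*36 = 108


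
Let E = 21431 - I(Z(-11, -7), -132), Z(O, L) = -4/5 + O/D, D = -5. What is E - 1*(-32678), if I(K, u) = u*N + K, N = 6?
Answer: 274498/5 ≈ 54900.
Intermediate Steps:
Z(O, L) = -4/5 - O/5 (Z(O, L) = -4/5 + O/(-5) = -4*1/5 + O*(-1/5) = -4/5 - O/5)
I(K, u) = K + 6*u (I(K, u) = u*6 + K = 6*u + K = K + 6*u)
E = 111108/5 (E = 21431 - ((-4/5 - 1/5*(-11)) + 6*(-132)) = 21431 - ((-4/5 + 11/5) - 792) = 21431 - (7/5 - 792) = 21431 - 1*(-3953/5) = 21431 + 3953/5 = 111108/5 ≈ 22222.)
E - 1*(-32678) = 111108/5 - 1*(-32678) = 111108/5 + 32678 = 274498/5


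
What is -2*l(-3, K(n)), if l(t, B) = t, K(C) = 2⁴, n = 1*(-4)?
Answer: 6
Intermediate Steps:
n = -4
K(C) = 16
-2*l(-3, K(n)) = -2*(-3) = 6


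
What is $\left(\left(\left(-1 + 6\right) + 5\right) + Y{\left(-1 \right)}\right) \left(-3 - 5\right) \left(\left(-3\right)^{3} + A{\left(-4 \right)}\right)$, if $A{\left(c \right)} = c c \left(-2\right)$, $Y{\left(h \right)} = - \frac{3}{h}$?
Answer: $6136$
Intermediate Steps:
$Y{\left(h \right)} = - \frac{3}{h}$
$A{\left(c \right)} = - 2 c^{2}$ ($A{\left(c \right)} = c^{2} \left(-2\right) = - 2 c^{2}$)
$\left(\left(\left(-1 + 6\right) + 5\right) + Y{\left(-1 \right)}\right) \left(-3 - 5\right) \left(\left(-3\right)^{3} + A{\left(-4 \right)}\right) = \left(\left(\left(-1 + 6\right) + 5\right) - \frac{3}{-1}\right) \left(-3 - 5\right) \left(\left(-3\right)^{3} - 2 \left(-4\right)^{2}\right) = \left(\left(5 + 5\right) - -3\right) \left(- 8 \left(-27 - 32\right)\right) = \left(10 + 3\right) \left(- 8 \left(-27 - 32\right)\right) = 13 \left(\left(-8\right) \left(-59\right)\right) = 13 \cdot 472 = 6136$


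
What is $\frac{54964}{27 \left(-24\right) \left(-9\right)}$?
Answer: $\frac{13741}{1458} \approx 9.4246$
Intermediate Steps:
$\frac{54964}{27 \left(-24\right) \left(-9\right)} = \frac{54964}{\left(-648\right) \left(-9\right)} = \frac{54964}{5832} = 54964 \cdot \frac{1}{5832} = \frac{13741}{1458}$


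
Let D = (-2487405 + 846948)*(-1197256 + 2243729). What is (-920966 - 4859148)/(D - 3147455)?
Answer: 2890057/858348552808 ≈ 3.3670e-6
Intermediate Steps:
D = -1716693958161 (D = -1640457*1046473 = -1716693958161)
(-920966 - 4859148)/(D - 3147455) = (-920966 - 4859148)/(-1716693958161 - 3147455) = -5780114/(-1716697105616) = -5780114*(-1/1716697105616) = 2890057/858348552808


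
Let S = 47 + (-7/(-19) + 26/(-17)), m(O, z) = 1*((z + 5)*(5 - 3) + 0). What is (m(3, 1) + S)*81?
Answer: 1513242/323 ≈ 4685.0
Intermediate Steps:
m(O, z) = 10 + 2*z (m(O, z) = 1*((5 + z)*2 + 0) = 1*((10 + 2*z) + 0) = 1*(10 + 2*z) = 10 + 2*z)
S = 14806/323 (S = 47 + (-7*(-1/19) + 26*(-1/17)) = 47 + (7/19 - 26/17) = 47 - 375/323 = 14806/323 ≈ 45.839)
(m(3, 1) + S)*81 = ((10 + 2*1) + 14806/323)*81 = ((10 + 2) + 14806/323)*81 = (12 + 14806/323)*81 = (18682/323)*81 = 1513242/323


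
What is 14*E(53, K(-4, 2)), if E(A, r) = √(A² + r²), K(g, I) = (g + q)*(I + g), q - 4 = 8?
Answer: 14*√3065 ≈ 775.07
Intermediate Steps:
q = 12 (q = 4 + 8 = 12)
K(g, I) = (12 + g)*(I + g) (K(g, I) = (g + 12)*(I + g) = (12 + g)*(I + g))
14*E(53, K(-4, 2)) = 14*√(53² + ((-4)² + 12*2 + 12*(-4) + 2*(-4))²) = 14*√(2809 + (16 + 24 - 48 - 8)²) = 14*√(2809 + (-16)²) = 14*√(2809 + 256) = 14*√3065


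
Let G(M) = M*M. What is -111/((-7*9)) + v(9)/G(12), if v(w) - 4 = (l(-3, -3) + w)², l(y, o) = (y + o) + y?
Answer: 451/252 ≈ 1.7897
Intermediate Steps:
l(y, o) = o + 2*y (l(y, o) = (o + y) + y = o + 2*y)
G(M) = M²
v(w) = 4 + (-9 + w)² (v(w) = 4 + ((-3 + 2*(-3)) + w)² = 4 + ((-3 - 6) + w)² = 4 + (-9 + w)²)
-111/((-7*9)) + v(9)/G(12) = -111/((-7*9)) + (4 + (-9 + 9)²)/(12²) = -111/(-63) + (4 + 0²)/144 = -111*(-1/63) + (4 + 0)*(1/144) = 37/21 + 4*(1/144) = 37/21 + 1/36 = 451/252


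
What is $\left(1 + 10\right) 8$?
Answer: $88$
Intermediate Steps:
$\left(1 + 10\right) 8 = 11 \cdot 8 = 88$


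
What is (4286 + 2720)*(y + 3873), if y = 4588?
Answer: 59277766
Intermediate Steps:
(4286 + 2720)*(y + 3873) = (4286 + 2720)*(4588 + 3873) = 7006*8461 = 59277766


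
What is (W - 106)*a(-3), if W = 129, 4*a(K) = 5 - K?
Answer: 46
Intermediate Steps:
a(K) = 5/4 - K/4 (a(K) = (5 - K)/4 = 5/4 - K/4)
(W - 106)*a(-3) = (129 - 106)*(5/4 - ¼*(-3)) = 23*(5/4 + ¾) = 23*2 = 46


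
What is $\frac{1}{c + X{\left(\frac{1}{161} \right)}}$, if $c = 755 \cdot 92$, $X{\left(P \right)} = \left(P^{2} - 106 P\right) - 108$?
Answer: $\frac{25921}{1797656127} \approx 1.4419 \cdot 10^{-5}$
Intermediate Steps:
$X{\left(P \right)} = -108 + P^{2} - 106 P$
$c = 69460$
$\frac{1}{c + X{\left(\frac{1}{161} \right)}} = \frac{1}{69460 - \left(108 - \frac{1}{25921} + \frac{106}{161}\right)} = \frac{1}{69460 - \left(\frac{17494}{161} - \frac{1}{25921}\right)} = \frac{1}{69460 - \frac{2816533}{25921}} = \frac{1}{\frac{1797656127}{25921}} = \frac{25921}{1797656127}$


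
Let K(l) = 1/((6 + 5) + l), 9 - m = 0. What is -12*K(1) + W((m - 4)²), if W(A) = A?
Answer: 24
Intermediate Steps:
m = 9 (m = 9 - 1*0 = 9 + 0 = 9)
K(l) = 1/(11 + l)
-12*K(1) + W((m - 4)²) = -12/(11 + 1) + (9 - 4)² = -12/12 + 5² = -12*1/12 + 25 = -1 + 25 = 24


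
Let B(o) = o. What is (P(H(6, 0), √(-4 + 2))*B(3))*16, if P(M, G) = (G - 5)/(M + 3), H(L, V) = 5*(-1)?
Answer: 120 - 24*I*√2 ≈ 120.0 - 33.941*I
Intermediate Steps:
H(L, V) = -5
P(M, G) = (-5 + G)/(3 + M)
(P(H(6, 0), √(-4 + 2))*B(3))*16 = (((-5 + √(-4 + 2))/(3 - 5))*3)*16 = (((-5 + √(-2))/(-2))*3)*16 = (-(-5 + I*√2)/2*3)*16 = ((5/2 - I*√2/2)*3)*16 = (15/2 - 3*I*√2/2)*16 = 120 - 24*I*√2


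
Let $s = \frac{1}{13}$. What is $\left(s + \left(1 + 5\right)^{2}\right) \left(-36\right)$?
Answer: $- \frac{16884}{13} \approx -1298.8$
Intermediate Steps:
$s = \frac{1}{13} \approx 0.076923$
$\left(s + \left(1 + 5\right)^{2}\right) \left(-36\right) = \left(\frac{1}{13} + \left(1 + 5\right)^{2}\right) \left(-36\right) = \left(\frac{1}{13} + 6^{2}\right) \left(-36\right) = \left(\frac{1}{13} + 36\right) \left(-36\right) = \frac{469}{13} \left(-36\right) = - \frac{16884}{13}$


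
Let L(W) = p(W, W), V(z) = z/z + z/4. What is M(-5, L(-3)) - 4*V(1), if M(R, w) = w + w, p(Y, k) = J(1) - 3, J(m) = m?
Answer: -9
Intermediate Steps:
V(z) = 1 + z/4 (V(z) = 1 + z*(¼) = 1 + z/4)
p(Y, k) = -2 (p(Y, k) = 1 - 3 = -2)
L(W) = -2
M(R, w) = 2*w
M(-5, L(-3)) - 4*V(1) = 2*(-2) - 4*(1 + (¼)*1) = -4 - 4*(1 + ¼) = -4 - 4*5/4 = -4 - 5 = -9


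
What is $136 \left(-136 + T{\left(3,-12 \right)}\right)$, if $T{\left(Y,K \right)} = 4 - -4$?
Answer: $-17408$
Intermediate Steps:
$T{\left(Y,K \right)} = 8$ ($T{\left(Y,K \right)} = 4 + 4 = 8$)
$136 \left(-136 + T{\left(3,-12 \right)}\right) = 136 \left(-136 + 8\right) = 136 \left(-128\right) = -17408$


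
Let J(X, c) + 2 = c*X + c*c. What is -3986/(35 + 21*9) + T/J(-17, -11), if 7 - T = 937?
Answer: -119003/5712 ≈ -20.834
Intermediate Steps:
T = -930 (T = 7 - 1*937 = 7 - 937 = -930)
J(X, c) = -2 + c² + X*c (J(X, c) = -2 + (c*X + c*c) = -2 + (X*c + c²) = -2 + (c² + X*c) = -2 + c² + X*c)
-3986/(35 + 21*9) + T/J(-17, -11) = -3986/(35 + 21*9) - 930/(-2 + (-11)² - 17*(-11)) = -3986/(35 + 189) - 930/(-2 + 121 + 187) = -3986/224 - 930/306 = -3986*1/224 - 930*1/306 = -1993/112 - 155/51 = -119003/5712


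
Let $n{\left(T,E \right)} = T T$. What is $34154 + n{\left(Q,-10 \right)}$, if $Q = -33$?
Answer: $35243$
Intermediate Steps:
$n{\left(T,E \right)} = T^{2}$
$34154 + n{\left(Q,-10 \right)} = 34154 + \left(-33\right)^{2} = 34154 + 1089 = 35243$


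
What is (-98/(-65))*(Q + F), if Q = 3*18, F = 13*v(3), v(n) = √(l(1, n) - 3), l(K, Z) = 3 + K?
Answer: 6566/65 ≈ 101.02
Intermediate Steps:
v(n) = 1 (v(n) = √((3 + 1) - 3) = √(4 - 3) = √1 = 1)
F = 13 (F = 13*1 = 13)
Q = 54
(-98/(-65))*(Q + F) = (-98/(-65))*(54 + 13) = -98*(-1/65)*67 = (98/65)*67 = 6566/65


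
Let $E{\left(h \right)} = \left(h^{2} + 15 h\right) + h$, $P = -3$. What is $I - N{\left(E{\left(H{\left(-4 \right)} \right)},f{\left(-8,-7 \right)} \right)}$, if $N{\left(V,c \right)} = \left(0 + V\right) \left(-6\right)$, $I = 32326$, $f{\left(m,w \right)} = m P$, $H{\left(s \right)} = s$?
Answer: $32038$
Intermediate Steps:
$E{\left(h \right)} = h^{2} + 16 h$
$f{\left(m,w \right)} = - 3 m$ ($f{\left(m,w \right)} = m \left(-3\right) = - 3 m$)
$N{\left(V,c \right)} = - 6 V$ ($N{\left(V,c \right)} = V \left(-6\right) = - 6 V$)
$I - N{\left(E{\left(H{\left(-4 \right)} \right)},f{\left(-8,-7 \right)} \right)} = 32326 - - 6 \left(- 4 \left(16 - 4\right)\right) = 32326 - - 6 \left(\left(-4\right) 12\right) = 32326 - \left(-6\right) \left(-48\right) = 32326 - 288 = 32038$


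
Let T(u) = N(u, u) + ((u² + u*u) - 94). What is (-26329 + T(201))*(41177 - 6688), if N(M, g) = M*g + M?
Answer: 3275799709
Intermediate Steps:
N(M, g) = M + M*g
T(u) = -94 + 2*u² + u*(1 + u) (T(u) = u*(1 + u) + ((u² + u*u) - 94) = u*(1 + u) + ((u² + u²) - 94) = u*(1 + u) + (2*u² - 94) = u*(1 + u) + (-94 + 2*u²) = -94 + 2*u² + u*(1 + u))
(-26329 + T(201))*(41177 - 6688) = (-26329 + (-94 + 201 + 3*201²))*(41177 - 6688) = (-26329 + (-94 + 201 + 3*40401))*34489 = (-26329 + (-94 + 201 + 121203))*34489 = (-26329 + 121310)*34489 = 94981*34489 = 3275799709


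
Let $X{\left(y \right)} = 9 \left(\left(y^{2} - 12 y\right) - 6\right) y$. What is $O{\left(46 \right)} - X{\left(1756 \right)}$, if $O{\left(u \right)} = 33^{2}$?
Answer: $-48399085143$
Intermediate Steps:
$O{\left(u \right)} = 1089$
$X{\left(y \right)} = y \left(-54 - 108 y + 9 y^{2}\right)$ ($X{\left(y \right)} = 9 \left(-6 + y^{2} - 12 y\right) y = \left(-54 - 108 y + 9 y^{2}\right) y = y \left(-54 - 108 y + 9 y^{2}\right)$)
$O{\left(46 \right)} - X{\left(1756 \right)} = 1089 - 9 \cdot 1756 \left(-6 + 1756^{2} - 21072\right) = 1089 - 9 \cdot 1756 \left(-6 + 3083536 - 21072\right) = 1089 - 9 \cdot 1756 \cdot 3062458 = 1089 - 48399086232 = -48399085143$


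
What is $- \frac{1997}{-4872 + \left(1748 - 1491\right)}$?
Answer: $\frac{1997}{4615} \approx 0.43272$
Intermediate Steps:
$- \frac{1997}{-4872 + \left(1748 - 1491\right)} = - \frac{1997}{-4872 + 257} = - \frac{1997}{-4615} = \left(-1997\right) \left(- \frac{1}{4615}\right) = \frac{1997}{4615}$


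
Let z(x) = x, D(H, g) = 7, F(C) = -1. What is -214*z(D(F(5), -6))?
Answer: -1498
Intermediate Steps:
-214*z(D(F(5), -6)) = -214*7 = -1498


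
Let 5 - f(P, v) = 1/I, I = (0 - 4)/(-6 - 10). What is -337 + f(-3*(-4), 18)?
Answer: -336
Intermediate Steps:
I = ¼ (I = -4/(-16) = -4*(-1/16) = ¼ ≈ 0.25000)
f(P, v) = 1 (f(P, v) = 5 - 1/¼ = 5 - 1*4 = 5 - 4 = 1)
-337 + f(-3*(-4), 18) = -337 + 1 = -336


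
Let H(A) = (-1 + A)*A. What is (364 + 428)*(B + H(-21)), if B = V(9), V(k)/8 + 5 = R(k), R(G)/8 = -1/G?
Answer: 328592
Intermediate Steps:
H(A) = A*(-1 + A)
R(G) = -8/G (R(G) = 8*(-1/G) = -8/G)
V(k) = -40 - 64/k (V(k) = -40 + 8*(-8/k) = -40 - 64/k)
B = -424/9 (B = -40 - 64/9 = -424/9 ≈ -47.111)
(364 + 428)*(B + H(-21)) = (364 + 428)*(-424/9 - 21*(-1 - 21)) = 792*(-424/9 - 21*(-22)) = 792*(-424/9 + 462) = 792*(3734/9) = 328592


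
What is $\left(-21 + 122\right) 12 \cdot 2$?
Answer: $2424$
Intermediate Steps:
$\left(-21 + 122\right) 12 \cdot 2 = 101 \cdot 24 = 2424$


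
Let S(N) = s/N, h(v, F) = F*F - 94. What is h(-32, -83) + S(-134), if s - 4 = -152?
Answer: 455339/67 ≈ 6796.1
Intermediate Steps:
s = -148 (s = 4 - 152 = -148)
h(v, F) = -94 + F**2 (h(v, F) = F**2 - 94 = -94 + F**2)
S(N) = -148/N
h(-32, -83) + S(-134) = (-94 + (-83)**2) - 148/(-134) = (-94 + 6889) - 148*(-1/134) = 6795 + 74/67 = 455339/67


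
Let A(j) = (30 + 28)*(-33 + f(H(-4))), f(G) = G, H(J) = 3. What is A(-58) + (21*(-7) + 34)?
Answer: -1853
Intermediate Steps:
A(j) = -1740 (A(j) = (30 + 28)*(-33 + 3) = 58*(-30) = -1740)
A(-58) + (21*(-7) + 34) = -1740 + (21*(-7) + 34) = -1740 + (-147 + 34) = -1740 - 113 = -1853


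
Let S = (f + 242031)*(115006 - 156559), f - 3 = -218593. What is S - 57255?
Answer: -974101128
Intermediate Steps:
f = -218590 (f = 3 - 218593 = -218590)
S = -974043873 (S = (-218590 + 242031)*(115006 - 156559) = 23441*(-41553) = -974043873)
S - 57255 = -974043873 - 57255 = -974101128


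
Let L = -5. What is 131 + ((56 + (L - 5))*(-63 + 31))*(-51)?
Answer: 75203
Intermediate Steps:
131 + ((56 + (L - 5))*(-63 + 31))*(-51) = 131 + ((56 + (-5 - 5))*(-63 + 31))*(-51) = 131 + ((56 - 10)*(-32))*(-51) = 131 + (46*(-32))*(-51) = 131 - 1472*(-51) = 131 + 75072 = 75203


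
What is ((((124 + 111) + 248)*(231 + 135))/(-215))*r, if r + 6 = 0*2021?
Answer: 1060668/215 ≈ 4933.3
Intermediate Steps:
r = -6 (r = -6 + 0*2021 = -6 + 0 = -6)
((((124 + 111) + 248)*(231 + 135))/(-215))*r = ((((124 + 111) + 248)*(231 + 135))/(-215))*(-6) = (((235 + 248)*366)*(-1/215))*(-6) = ((483*366)*(-1/215))*(-6) = (176778*(-1/215))*(-6) = -176778/215*(-6) = 1060668/215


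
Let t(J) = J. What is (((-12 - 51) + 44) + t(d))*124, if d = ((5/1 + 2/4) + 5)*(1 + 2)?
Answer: 1550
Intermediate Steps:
d = 63/2 (d = ((5*1 + 2*(1/4)) + 5)*3 = ((5 + 1/2) + 5)*3 = (11/2 + 5)*3 = (21/2)*3 = 63/2 ≈ 31.500)
(((-12 - 51) + 44) + t(d))*124 = (((-12 - 51) + 44) + 63/2)*124 = ((-63 + 44) + 63/2)*124 = (-19 + 63/2)*124 = (25/2)*124 = 1550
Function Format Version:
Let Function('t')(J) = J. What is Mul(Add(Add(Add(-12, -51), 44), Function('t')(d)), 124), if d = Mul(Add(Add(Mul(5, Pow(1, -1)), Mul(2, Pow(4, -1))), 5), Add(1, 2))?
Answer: 1550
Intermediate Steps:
d = Rational(63, 2) (d = Mul(Add(Add(Mul(5, 1), Mul(2, Rational(1, 4))), 5), 3) = Mul(Add(Add(5, Rational(1, 2)), 5), 3) = Mul(Add(Rational(11, 2), 5), 3) = Mul(Rational(21, 2), 3) = Rational(63, 2) ≈ 31.500)
Mul(Add(Add(Add(-12, -51), 44), Function('t')(d)), 124) = Mul(Add(Add(Add(-12, -51), 44), Rational(63, 2)), 124) = Mul(Add(Add(-63, 44), Rational(63, 2)), 124) = Mul(Add(-19, Rational(63, 2)), 124) = Mul(Rational(25, 2), 124) = 1550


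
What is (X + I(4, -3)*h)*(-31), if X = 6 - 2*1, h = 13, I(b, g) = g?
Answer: 1085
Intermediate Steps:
X = 4 (X = 6 - 2 = 4)
(X + I(4, -3)*h)*(-31) = (4 - 3*13)*(-31) = (4 - 39)*(-31) = -35*(-31) = 1085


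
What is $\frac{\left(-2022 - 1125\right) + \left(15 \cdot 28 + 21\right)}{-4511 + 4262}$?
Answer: $\frac{902}{83} \approx 10.867$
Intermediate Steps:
$\frac{\left(-2022 - 1125\right) + \left(15 \cdot 28 + 21\right)}{-4511 + 4262} = \frac{\left(-2022 - 1125\right) + \left(420 + 21\right)}{-249} = \left(-3147 + 441\right) \left(- \frac{1}{249}\right) = \left(-2706\right) \left(- \frac{1}{249}\right) = \frac{902}{83}$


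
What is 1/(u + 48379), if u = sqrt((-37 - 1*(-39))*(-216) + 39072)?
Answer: 48379/2340489001 - 4*sqrt(2415)/2340489001 ≈ 2.0586e-5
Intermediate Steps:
u = 4*sqrt(2415) (u = sqrt((-37 + 39)*(-216) + 39072) = sqrt(2*(-216) + 39072) = sqrt(-432 + 39072) = sqrt(38640) = 4*sqrt(2415) ≈ 196.57)
1/(u + 48379) = 1/(4*sqrt(2415) + 48379) = 1/(48379 + 4*sqrt(2415))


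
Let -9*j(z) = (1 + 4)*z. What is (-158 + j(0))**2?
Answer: 24964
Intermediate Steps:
j(z) = -5*z/9 (j(z) = -(1 + 4)*z/9 = -5*z/9)
(-158 + j(0))**2 = (-158 - 5/9*0)**2 = (-158 + 0)**2 = (-158)**2 = 24964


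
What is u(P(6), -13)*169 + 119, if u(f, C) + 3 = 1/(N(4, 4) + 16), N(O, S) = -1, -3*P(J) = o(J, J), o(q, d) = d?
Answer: -5651/15 ≈ -376.73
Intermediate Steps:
P(J) = -J/3
u(f, C) = -44/15 (u(f, C) = -3 + 1/(-1 + 16) = -3 + 1/15 = -44/15)
u(P(6), -13)*169 + 119 = -44/15*169 + 119 = -7436/15 + 119 = -5651/15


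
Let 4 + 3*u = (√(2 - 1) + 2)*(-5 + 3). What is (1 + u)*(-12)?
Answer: 28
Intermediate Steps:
u = -10/3 (u = -4/3 + ((√(2 - 1) + 2)*(-5 + 3))/3 = -4/3 + ((√1 + 2)*(-2))/3 = -4/3 + ((1 + 2)*(-2))/3 = -4/3 + (3*(-2))/3 = -4/3 + (⅓)*(-6) = -4/3 - 2 = -10/3 ≈ -3.3333)
(1 + u)*(-12) = (1 - 10/3)*(-12) = -7/3*(-12) = 28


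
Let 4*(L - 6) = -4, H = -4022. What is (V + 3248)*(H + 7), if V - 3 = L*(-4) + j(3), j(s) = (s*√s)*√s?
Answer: -13008600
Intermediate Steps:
L = 5 (L = 6 + (¼)*(-4) = 6 - 1 = 5)
j(s) = s² (j(s) = s^(3/2)*√s = s²)
V = -8 (V = 3 + (5*(-4) + 3²) = 3 + (-20 + 9) = 3 - 11 = -8)
(V + 3248)*(H + 7) = (-8 + 3248)*(-4022 + 7) = 3240*(-4015) = -13008600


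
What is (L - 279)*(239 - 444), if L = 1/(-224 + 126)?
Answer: 5605315/98 ≈ 57197.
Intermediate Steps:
L = -1/98 (L = 1/(-98) = -1/98 ≈ -0.010204)
(L - 279)*(239 - 444) = (-1/98 - 279)*(239 - 444) = -27343/98*(-205) = 5605315/98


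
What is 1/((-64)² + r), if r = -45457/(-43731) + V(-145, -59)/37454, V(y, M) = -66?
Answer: 818950437/3355270820068 ≈ 0.00024408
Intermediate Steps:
r = 849830116/818950437 (r = -45457/(-43731) - 66/37454 = -45457*(-1/43731) - 66*1/37454 = 45457/43731 - 33/18727 = 849830116/818950437 ≈ 1.0377)
1/((-64)² + r) = 1/((-64)² + 849830116/818950437) = 1/(4096 + 849830116/818950437) = 1/(3355270820068/818950437) = 818950437/3355270820068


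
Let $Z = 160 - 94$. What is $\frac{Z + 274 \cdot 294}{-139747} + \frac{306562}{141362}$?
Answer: $\frac{15722116325}{9877457707} \approx 1.5917$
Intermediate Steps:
$Z = 66$
$\frac{Z + 274 \cdot 294}{-139747} + \frac{306562}{141362} = \frac{66 + 274 \cdot 294}{-139747} + \frac{306562}{141362} = \left(66 + 80556\right) \left(- \frac{1}{139747}\right) + 306562 \cdot \frac{1}{141362} = 80622 \left(- \frac{1}{139747}\right) + \frac{153281}{70681} = - \frac{80622}{139747} + \frac{153281}{70681} = \frac{15722116325}{9877457707}$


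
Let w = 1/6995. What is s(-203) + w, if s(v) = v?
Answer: -1419984/6995 ≈ -203.00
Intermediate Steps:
w = 1/6995 ≈ 0.00014296
s(-203) + w = -203 + 1/6995 = -1419984/6995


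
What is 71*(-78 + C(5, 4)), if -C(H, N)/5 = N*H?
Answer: -12638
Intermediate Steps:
C(H, N) = -5*H*N (C(H, N) = -5*N*H = -5*H*N)
71*(-78 + C(5, 4)) = 71*(-78 - 5*5*4) = 71*(-78 - 100) = 71*(-178) = -12638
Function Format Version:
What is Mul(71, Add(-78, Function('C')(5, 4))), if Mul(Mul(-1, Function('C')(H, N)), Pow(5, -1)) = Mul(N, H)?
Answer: -12638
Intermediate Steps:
Function('C')(H, N) = Mul(-5, H, N) (Function('C')(H, N) = Mul(-5, Mul(N, H)) = Mul(-5, Mul(H, N)) = Mul(-5, H, N))
Mul(71, Add(-78, Function('C')(5, 4))) = Mul(71, Add(-78, Mul(-5, 5, 4))) = Mul(71, Add(-78, -100)) = Mul(71, -178) = -12638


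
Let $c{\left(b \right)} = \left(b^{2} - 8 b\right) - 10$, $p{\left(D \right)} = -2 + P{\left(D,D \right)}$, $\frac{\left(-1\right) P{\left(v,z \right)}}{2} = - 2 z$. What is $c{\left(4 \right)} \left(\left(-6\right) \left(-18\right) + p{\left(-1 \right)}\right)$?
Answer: $-2652$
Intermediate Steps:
$P{\left(v,z \right)} = 4 z$ ($P{\left(v,z \right)} = - 2 \left(- 2 z\right) = 4 z$)
$p{\left(D \right)} = -2 + 4 D$
$c{\left(b \right)} = -10 + b^{2} - 8 b$
$c{\left(4 \right)} \left(\left(-6\right) \left(-18\right) + p{\left(-1 \right)}\right) = \left(-10 + 4^{2} - 32\right) \left(\left(-6\right) \left(-18\right) + \left(-2 + 4 \left(-1\right)\right)\right) = \left(-10 + 16 - 32\right) \left(108 - 6\right) = - 26 \left(108 - 6\right) = \left(-26\right) 102 = -2652$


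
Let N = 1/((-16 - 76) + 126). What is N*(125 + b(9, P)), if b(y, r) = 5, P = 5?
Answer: 65/17 ≈ 3.8235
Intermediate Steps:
N = 1/34 (N = 1/(-92 + 126) = 1/34 ≈ 0.029412)
N*(125 + b(9, P)) = (125 + 5)/34 = (1/34)*130 = 65/17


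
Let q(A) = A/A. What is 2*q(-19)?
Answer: 2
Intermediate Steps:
q(A) = 1
2*q(-19) = 2*1 = 2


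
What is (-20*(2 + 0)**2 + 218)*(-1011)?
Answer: -139518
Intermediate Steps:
(-20*(2 + 0)**2 + 218)*(-1011) = (-20*2**2 + 218)*(-1011) = (-20*4 + 218)*(-1011) = (-80 + 218)*(-1011) = 138*(-1011) = -139518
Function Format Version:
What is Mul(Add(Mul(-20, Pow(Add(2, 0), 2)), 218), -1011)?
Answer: -139518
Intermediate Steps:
Mul(Add(Mul(-20, Pow(Add(2, 0), 2)), 218), -1011) = Mul(Add(Mul(-20, Pow(2, 2)), 218), -1011) = Mul(Add(Mul(-20, 4), 218), -1011) = Mul(Add(-80, 218), -1011) = Mul(138, -1011) = -139518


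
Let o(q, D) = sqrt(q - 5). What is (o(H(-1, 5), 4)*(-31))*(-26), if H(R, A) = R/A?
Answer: 806*I*sqrt(130)/5 ≈ 1838.0*I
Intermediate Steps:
o(q, D) = sqrt(-5 + q)
(o(H(-1, 5), 4)*(-31))*(-26) = (sqrt(-5 - 1/5)*(-31))*(-26) = (sqrt(-26/5)*(-31))*(-26) = ((I*sqrt(130)/5)*(-31))*(-26) = -31*I*sqrt(130)/5*(-26) = 806*I*sqrt(130)/5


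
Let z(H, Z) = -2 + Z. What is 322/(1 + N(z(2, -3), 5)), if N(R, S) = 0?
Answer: 322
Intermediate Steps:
322/(1 + N(z(2, -3), 5)) = 322/(1 + 0) = 322/1 = 1*322 = 322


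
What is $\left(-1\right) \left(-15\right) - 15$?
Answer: $0$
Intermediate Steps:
$\left(-1\right) \left(-15\right) - 15 = 15 - 15 = 0$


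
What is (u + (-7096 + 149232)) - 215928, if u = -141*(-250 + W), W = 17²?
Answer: -79291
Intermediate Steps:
W = 289
u = -5499 (u = -141*(-250 + 289) = -141*39 = -5499)
(u + (-7096 + 149232)) - 215928 = (-5499 + (-7096 + 149232)) - 215928 = (-5499 + 142136) - 215928 = 136637 - 215928 = -79291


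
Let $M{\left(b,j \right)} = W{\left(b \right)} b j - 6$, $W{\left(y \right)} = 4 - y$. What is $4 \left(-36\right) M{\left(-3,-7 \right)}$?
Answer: $-20304$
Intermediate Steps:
$M{\left(b,j \right)} = -6 + b j \left(4 - b\right)$ ($M{\left(b,j \right)} = \left(4 - b\right) b j - 6 = b \left(4 - b\right) j - 6 = b j \left(4 - b\right) - 6 = -6 + b j \left(4 - b\right)$)
$4 \left(-36\right) M{\left(-3,-7 \right)} = 4 \left(-36\right) \left(-6 - \left(-3\right) \left(-7\right) \left(-4 - 3\right)\right) = - 144 \left(-6 - \left(-3\right) \left(-7\right) \left(-7\right)\right) = - 144 \left(-6 + 147\right) = \left(-144\right) 141 = -20304$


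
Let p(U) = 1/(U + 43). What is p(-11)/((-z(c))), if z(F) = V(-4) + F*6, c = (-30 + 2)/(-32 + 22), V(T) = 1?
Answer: -5/2848 ≈ -0.0017556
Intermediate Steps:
p(U) = 1/(43 + U)
c = 14/5 (c = -28/(-10) = -28*(-1/10) = 14/5 ≈ 2.8000)
z(F) = 1 + 6*F (z(F) = 1 + F*6 = 1 + 6*F)
p(-11)/((-z(c))) = 1/((43 - 11)*((-(1 + 6*(14/5))))) = 1/(32*((-(1 + 84/5)))) = 1/(32*((-1*89/5))) = 1/(32*(-89/5)) = (1/32)*(-5/89) = -5/2848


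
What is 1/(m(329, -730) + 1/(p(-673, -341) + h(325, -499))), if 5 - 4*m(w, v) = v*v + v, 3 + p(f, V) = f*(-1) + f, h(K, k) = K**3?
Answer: -68656244/9134112522063 ≈ -7.5165e-6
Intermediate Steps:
p(f, V) = -3 (p(f, V) = -3 + (f*(-1) + f) = -3 + (-f + f) = -3 + 0 = -3)
m(w, v) = 5/4 - v/4 - v**2/4 (m(w, v) = 5/4 - (v*v + v)/4 = 5/4 - (v**2 + v)/4 = 5/4 - (v + v**2)/4 = 5/4 + (-v/4 - v**2/4) = 5/4 - v/4 - v**2/4)
1/(m(329, -730) + 1/(p(-673, -341) + h(325, -499))) = 1/((5/4 - 1/4*(-730) - 1/4*(-730)**2) + 1/(-3 + 325**3)) = 1/((5/4 + 365/2 - 1/4*532900) + 1/(-3 + 34328125)) = 1/((5/4 + 365/2 - 133225) + 1/34328122) = 1/(-532165/4 + 1/34328122) = 1/(-9134112522063/68656244) = -68656244/9134112522063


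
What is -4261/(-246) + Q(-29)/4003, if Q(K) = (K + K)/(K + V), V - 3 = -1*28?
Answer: 153513425/8862642 ≈ 17.321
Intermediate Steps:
V = -25 (V = 3 - 1*28 = 3 - 28 = -25)
Q(K) = 2*K/(-25 + K) (Q(K) = (K + K)/(K - 25) = (2*K)/(-25 + K) = 2*K/(-25 + K))
-4261/(-246) + Q(-29)/4003 = -4261/(-246) + (2*(-29)/(-25 - 29))/4003 = -4261*(-1/246) + (2*(-29)/(-54))*(1/4003) = 4261/246 + (2*(-29)*(-1/54))*(1/4003) = 4261/246 + (29/27)*(1/4003) = 4261/246 + 29/108081 = 153513425/8862642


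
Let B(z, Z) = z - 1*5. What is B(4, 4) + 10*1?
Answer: 9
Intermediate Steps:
B(z, Z) = -5 + z (B(z, Z) = z - 5 = -5 + z)
B(4, 4) + 10*1 = (-5 + 4) + 10*1 = -1 + 10 = 9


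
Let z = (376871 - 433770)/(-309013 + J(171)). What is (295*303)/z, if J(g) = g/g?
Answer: 27621037620/56899 ≈ 4.8544e+5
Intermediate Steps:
J(g) = 1
z = 56899/309012 (z = (376871 - 433770)/(-309013 + 1) = -56899/(-309012) = -56899*(-1/309012) = 56899/309012 ≈ 0.18413)
(295*303)/z = (295*303)/(56899/309012) = 89385*(309012/56899) = 27621037620/56899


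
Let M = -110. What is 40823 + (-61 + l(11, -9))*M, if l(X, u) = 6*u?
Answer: 53473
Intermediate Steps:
40823 + (-61 + l(11, -9))*M = 40823 + (-61 + 6*(-9))*(-110) = 40823 + (-61 - 54)*(-110) = 40823 - 115*(-110) = 40823 + 12650 = 53473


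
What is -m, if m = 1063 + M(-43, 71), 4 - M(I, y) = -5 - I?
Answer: -1029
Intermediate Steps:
M(I, y) = 9 + I (M(I, y) = 4 - (-5 - I) = 4 + (5 + I) = 9 + I)
m = 1029 (m = 1063 + (9 - 43) = 1063 - 34 = 1029)
-m = -1*1029 = -1029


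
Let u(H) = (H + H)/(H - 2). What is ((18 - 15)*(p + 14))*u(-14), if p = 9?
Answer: 483/4 ≈ 120.75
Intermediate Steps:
u(H) = 2*H/(-2 + H) (u(H) = (2*H)/(-2 + H) = 2*H/(-2 + H))
((18 - 15)*(p + 14))*u(-14) = ((18 - 15)*(9 + 14))*(2*(-14)/(-2 - 14)) = (3*23)*(2*(-14)/(-16)) = 69*(2*(-14)*(-1/16)) = 69*(7/4) = 483/4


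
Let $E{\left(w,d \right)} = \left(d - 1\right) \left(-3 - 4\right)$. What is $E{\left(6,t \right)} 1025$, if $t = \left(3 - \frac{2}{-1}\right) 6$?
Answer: $-208075$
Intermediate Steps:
$t = 30$ ($t = \left(3 - -2\right) 6 = \left(3 + 2\right) 6 = 5 \cdot 6 = 30$)
$E{\left(w,d \right)} = 7 - 7 d$ ($E{\left(w,d \right)} = \left(-1 + d\right) \left(-7\right) = 7 - 7 d$)
$E{\left(6,t \right)} 1025 = \left(7 - 210\right) 1025 = \left(-203\right) 1025 = -208075$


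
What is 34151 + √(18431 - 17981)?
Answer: 34151 + 15*√2 ≈ 34172.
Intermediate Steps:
34151 + √(18431 - 17981) = 34151 + √450 = 34151 + 15*√2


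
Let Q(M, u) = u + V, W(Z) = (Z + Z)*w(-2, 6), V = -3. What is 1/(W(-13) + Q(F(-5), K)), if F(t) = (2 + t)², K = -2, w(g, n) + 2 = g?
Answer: 1/99 ≈ 0.010101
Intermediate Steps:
w(g, n) = -2 + g
W(Z) = -8*Z (W(Z) = (Z + Z)*(-2 - 2) = (2*Z)*(-4) = -8*Z)
Q(M, u) = -3 + u (Q(M, u) = u - 3 = -3 + u)
1/(W(-13) + Q(F(-5), K)) = 1/(-8*(-13) + (-3 - 2)) = 1/(104 - 5) = 1/99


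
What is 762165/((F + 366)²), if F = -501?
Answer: 16937/405 ≈ 41.820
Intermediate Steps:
762165/((F + 366)²) = 762165/((-501 + 366)²) = 762165/((-135)²) = 762165/18225 = 762165*(1/18225) = 16937/405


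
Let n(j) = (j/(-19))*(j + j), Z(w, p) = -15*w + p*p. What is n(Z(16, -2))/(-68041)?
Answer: 111392/1292779 ≈ 0.086165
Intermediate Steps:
Z(w, p) = p**2 - 15*w (Z(w, p) = -15*w + p**2 = p**2 - 15*w)
n(j) = -2*j**2/19 (n(j) = (j*(-1/19))*(2*j) = (-j/19)*(2*j) = -2*j**2/19)
n(Z(16, -2))/(-68041) = -2*((-2)**2 - 15*16)**2/19/(-68041) = -2*(4 - 240)**2/19*(-1/68041) = -2/19*(-236)**2*(-1/68041) = -2/19*55696*(-1/68041) = -111392/19*(-1/68041) = 111392/1292779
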